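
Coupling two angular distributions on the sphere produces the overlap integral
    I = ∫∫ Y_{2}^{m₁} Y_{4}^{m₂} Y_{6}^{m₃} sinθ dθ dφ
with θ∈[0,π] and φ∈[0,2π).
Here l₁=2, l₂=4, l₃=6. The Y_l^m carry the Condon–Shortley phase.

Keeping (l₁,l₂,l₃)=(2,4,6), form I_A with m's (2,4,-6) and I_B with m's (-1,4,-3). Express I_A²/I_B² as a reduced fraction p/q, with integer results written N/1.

55/1

l's match ⇒ only the (l;m) 3-j factors differ between A and B.
A: triangle coeff Δ(2,4,6) = 1/6435; Σ_t [0,0]: t=0:+1/967680 = 1/967680; (3j)²=1/13 [(2 4 6; 2 4 -6)], sign=+1
B: triangle coeff Δ(2,4,6) = 1/6435; Σ_t [0,0]: t=0:+1/241920 = 1/241920; (3j)²=1/715 [(2 4 6; -1 4 -3)], sign=-1
I_A²/I_B² = (1/13)/(1/715) = 55/1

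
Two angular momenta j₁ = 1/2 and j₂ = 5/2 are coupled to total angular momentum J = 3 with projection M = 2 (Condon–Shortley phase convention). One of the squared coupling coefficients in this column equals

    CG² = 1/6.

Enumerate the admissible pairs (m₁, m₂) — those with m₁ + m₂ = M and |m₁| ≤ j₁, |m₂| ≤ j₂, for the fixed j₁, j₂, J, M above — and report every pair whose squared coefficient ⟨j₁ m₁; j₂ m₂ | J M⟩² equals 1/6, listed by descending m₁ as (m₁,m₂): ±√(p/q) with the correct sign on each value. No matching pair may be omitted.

(-1/2,5/2): +√(1/6)

Admissible pairs with m₁+m₂ = M = 2: (-1/2,5/2), (1/2,3/2)
  (m₁,m₂)=(1/2,3/2): CG² = 5/6, CG = +√(5/6)
  (m₁,m₂)=(-1/2,5/2): CG² = 1/6, CG = +√(1/6)   ← matches the target
Pairs with CG² = 1/6: (-1/2,5/2): +√(1/6)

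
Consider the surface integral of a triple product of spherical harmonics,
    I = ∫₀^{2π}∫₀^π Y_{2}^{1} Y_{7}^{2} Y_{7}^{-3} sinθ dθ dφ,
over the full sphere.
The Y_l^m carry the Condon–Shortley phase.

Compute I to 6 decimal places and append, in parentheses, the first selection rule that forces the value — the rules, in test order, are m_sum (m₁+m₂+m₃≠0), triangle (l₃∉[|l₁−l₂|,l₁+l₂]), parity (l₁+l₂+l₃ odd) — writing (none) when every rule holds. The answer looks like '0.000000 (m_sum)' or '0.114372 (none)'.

-0.123591 (none)

Checks pass: Σm=0; 16 even; l₃=7∈[5,9].
(2·2+1)(2·7+1)(2·7+1) = 1125
Δ: 2! 2! 12! / 17! → 1/185640
sum: t=0:+1/2419200 t=1:−1/518400 t=2:+1/2419200 = -1/907200
3j²(2 7 7; 0 0 0) = Δ·Π!·Σ² = 56/3315  (sign +1)
sum: t=0:+1/4354560 t=1:−1/1935360 = -1/3483648
3j²(2 7 7; 1 2 -3) = Δ·Π!·Σ² = 125/12376  (sign -1)
combine: 4πI² = 1125·56/3315·125/12376 = 9375/48841
take √, sign -1: I = -0.12359145
No selection rule forces the value: the integral is nonzero (none).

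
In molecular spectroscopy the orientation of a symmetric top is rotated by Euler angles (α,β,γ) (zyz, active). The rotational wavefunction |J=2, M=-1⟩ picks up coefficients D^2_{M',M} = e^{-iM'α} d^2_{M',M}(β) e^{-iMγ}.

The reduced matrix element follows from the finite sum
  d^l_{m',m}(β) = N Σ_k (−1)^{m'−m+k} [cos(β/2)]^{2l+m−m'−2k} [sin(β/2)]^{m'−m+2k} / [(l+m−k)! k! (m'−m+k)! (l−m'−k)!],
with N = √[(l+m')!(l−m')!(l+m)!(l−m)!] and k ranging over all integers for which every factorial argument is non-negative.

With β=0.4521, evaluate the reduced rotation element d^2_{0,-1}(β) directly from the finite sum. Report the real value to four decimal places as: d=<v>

d^2_{0,-1}(β=0.4521) via the finite sum:
Half-angle: c=0.974559, s=0.224130. N=√(2·2·1·6)=4.898979
k∈{0,1} keeps every argument non-negative
  k=0: (−1)^1·4.8990/(2)·0.9746^3·0.2241^1 = -0.508159
  k=1: (−1)^2·4.8990/(2)·0.9746^1·0.2241^3 = +0.026877
d^2_{0,-1}(0.4521) = -0.508159 +0.026877 = -0.481282

d=-0.4813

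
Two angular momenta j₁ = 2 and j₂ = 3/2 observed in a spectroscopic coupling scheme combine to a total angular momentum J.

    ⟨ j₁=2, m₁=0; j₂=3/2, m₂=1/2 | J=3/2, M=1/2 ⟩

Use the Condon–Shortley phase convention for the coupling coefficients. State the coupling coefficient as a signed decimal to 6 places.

-0.447214  (= −√(1/5))

√[4·2!2!1!/6! · 2!2!2!1!2!1!] = √(16/45)
  +(−1)^1/∏(1,1,1,1,1,0)! = -1  (running -1)
  +(−1)^2/∏(2,0,0,0,2,1)! = 1/4  (running -3/4)
⟨..|..⟩ = √(16/45)·(-3/4) = -0.447214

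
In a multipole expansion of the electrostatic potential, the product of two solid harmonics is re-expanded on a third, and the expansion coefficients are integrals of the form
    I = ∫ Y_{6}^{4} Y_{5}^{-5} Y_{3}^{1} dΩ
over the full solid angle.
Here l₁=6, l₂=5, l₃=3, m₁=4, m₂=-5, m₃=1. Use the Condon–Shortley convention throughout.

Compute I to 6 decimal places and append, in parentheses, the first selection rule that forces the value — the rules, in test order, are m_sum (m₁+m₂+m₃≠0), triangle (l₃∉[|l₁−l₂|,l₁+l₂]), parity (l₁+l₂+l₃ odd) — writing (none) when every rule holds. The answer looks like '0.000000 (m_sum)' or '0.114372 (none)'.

-0.152880 (none)

m-sum 0 ✓  L=14 even ✓  1≤3≤11 ✓
Π(2lᵢ+1) = 13×11×7 = 1001
triangle coeff Δ(6,5,3) = 1/675675
Σ_t [3,5]: t=3:−1/8640 t=4:+1/2304 t=5:−1/8640 = 7/34560
(3j)²=7/429 [(6 5 3; 0 0 0)], sign=-1
Σ_t [0,0]: t=0:+1/322560 = 1/322560
(3j)²=18/1001 [(6 5 3; 4 -5 1)], sign=+1
⇒ 4πI² = 42/143
I = (-1)√(42/143/(4π)) = -0.15288036
No selection rule forces the value: the integral is nonzero (none).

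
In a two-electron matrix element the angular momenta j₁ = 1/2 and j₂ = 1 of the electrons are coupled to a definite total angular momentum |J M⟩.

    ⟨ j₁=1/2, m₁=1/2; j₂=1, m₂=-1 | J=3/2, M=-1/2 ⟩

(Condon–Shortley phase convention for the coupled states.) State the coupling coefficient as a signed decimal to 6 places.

√[4·0!1!2!/4! · 1!0!0!2!1!2!] = √(4/3)
  +(−1)^0/∏(0,0,0,0,1,2)! = 1/2  (running 1/2)
⟨..|..⟩ = √(4/3)·(1/2) = +0.577350

+√(1/3) = +0.577350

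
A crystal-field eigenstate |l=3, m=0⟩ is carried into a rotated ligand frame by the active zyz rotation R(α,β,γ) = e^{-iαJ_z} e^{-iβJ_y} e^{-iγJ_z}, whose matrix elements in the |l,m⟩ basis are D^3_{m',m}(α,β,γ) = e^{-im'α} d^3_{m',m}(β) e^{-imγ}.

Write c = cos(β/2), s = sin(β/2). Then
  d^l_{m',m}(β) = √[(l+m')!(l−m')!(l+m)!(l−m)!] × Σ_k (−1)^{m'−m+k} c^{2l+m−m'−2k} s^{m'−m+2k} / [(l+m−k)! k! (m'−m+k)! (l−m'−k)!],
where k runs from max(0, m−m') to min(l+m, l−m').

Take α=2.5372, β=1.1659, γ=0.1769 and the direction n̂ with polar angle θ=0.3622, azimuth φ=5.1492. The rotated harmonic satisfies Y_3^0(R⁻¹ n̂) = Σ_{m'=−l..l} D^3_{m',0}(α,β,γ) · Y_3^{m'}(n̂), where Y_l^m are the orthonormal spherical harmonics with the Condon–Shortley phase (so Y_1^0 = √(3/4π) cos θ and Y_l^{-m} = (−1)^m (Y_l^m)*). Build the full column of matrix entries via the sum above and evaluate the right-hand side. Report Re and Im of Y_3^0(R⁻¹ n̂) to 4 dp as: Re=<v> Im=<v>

Need the full column D^3_{m',0} for m'=−3..3 at α=2.5372, β=1.1659, γ=0.1769.
cos(β/2)=0.834842, sin(β/2)=0.550489
d^3_{-3,0}: single k=3 term ⇒ +0.434085;  D = +0.104187+0.421396i
d^3_{-2,0}: k∈[2..3] ⇒ +0.806262 -0.350562 = +0.455700;  D = +0.161389-0.426164i
d^3_{-1,0}: k∈[1..3] ⇒ +0.773324 -1.008722 +0.146197 = -0.089201;  D = +0.073398-0.050689i
d^3_{0,0}: k∈[0..3] ⇒ +0.338553 -1.324823 +0.576032 -0.027829 = -0.438067;  D = -0.438067+0.000000i
d^3_{1,0}: k∈[0..2] ⇒ -0.773324 +1.008722 -0.146197 = +0.089201;  D = -0.073398-0.050689i
d^3_{2,0}: k∈[0..1] ⇒ +0.806262 -0.350562 = +0.455700;  D = +0.161389+0.426164i
d^3_{3,0}: single k=0 term ⇒ -0.434085;  D = -0.104187+0.421396i
Y_3^{m'}(θ=0.3622,φ=5.1492) and Σ D·Y over m':
  (+0.1042+0.4214i)·(-0.0179-0.0048i)  (+0.1614-0.4262i)·(-0.0770+0.0920i)  (+0.0734-0.0507i)·(+0.1634+0.3499i)  (-0.4381+0.0000i)·(+0.4789+0.0000i)  (-0.0734-0.0507i)·(-0.1634+0.3499i)  (+0.1614+0.4262i)·(-0.0770-0.0920i)  (-0.1042+0.4214i)·(+0.0179-0.0048i)
Y_3^0(R⁻¹ n̂) = -0.096491+0.000000i

Re=-0.0965 Im=0.0000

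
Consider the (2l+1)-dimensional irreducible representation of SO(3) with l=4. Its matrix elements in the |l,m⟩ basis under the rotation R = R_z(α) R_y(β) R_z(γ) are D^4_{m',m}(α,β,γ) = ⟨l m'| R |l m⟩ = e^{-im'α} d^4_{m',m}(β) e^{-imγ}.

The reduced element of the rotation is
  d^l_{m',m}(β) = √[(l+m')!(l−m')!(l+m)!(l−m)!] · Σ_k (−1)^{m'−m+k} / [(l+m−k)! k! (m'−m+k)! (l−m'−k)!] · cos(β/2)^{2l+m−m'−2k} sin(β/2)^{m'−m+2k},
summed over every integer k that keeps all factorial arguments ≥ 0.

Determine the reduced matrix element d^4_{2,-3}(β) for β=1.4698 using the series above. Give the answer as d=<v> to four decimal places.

d=-0.4521

d^4_{2,-3}(β=1.4698) via the finite sum:
c=cos(1.469800/2)=0.741898, s=sin(1.469800/2)=0.670513; N=√[720·2·1·5040]=2693.993318
Admissible k: 0..1 (factorial args all ≥0)
  k=0: (−1)^5·2693.9933/(240)·0.7419^3·0.6705^5 = -0.621231
  k=1: (−1)^6·2693.9933/(720)·0.7419^1·0.6705^7 = +0.169145
d^4_{2,-3}(1.4698) = -0.621231 +0.169145 = -0.452087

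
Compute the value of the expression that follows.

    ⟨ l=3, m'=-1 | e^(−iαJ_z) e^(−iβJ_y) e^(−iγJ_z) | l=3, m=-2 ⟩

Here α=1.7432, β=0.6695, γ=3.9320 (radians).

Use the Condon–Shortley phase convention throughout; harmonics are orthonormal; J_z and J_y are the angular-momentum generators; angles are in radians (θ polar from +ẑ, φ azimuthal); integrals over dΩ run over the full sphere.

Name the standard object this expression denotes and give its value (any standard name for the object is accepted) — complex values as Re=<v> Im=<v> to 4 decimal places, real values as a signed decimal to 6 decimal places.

This is a Wigner D-matrix element — the rotation-matrix element ⟨l m'| R(α,β,γ) |l m⟩ in the angular-momentum basis.
D^3_{-1,-2}(1.7432,0.6695,3.9320) = e^{-i·-1·1.7432}·d^3_{-1,-2}(0.6695)·e^{-i·-2·3.9320}. Compute d first:
c=cos(0.669500/2)=0.944492, s=sin(0.669500/2)=0.328533; N=√[2·24·1·120]=75.894664
The bounds max(0,m−m')=0 and min(l+m,l−m')=1 give 2 terms
  k=0: (−1)^1·75.8947/(24)·0.9445^5·0.3285^1 = -0.780857
  k=1: (−1)^2·75.8947/(12)·0.9445^3·0.3285^3 = +0.188957
d^3_{-1,-2}(0.6695) = -0.780857 +0.188957 = -0.591900
Attach z-rotation phases: D = e^{-i(-1)(1.7432)}·(-0.591900)·e^{-i(-2)(3.9320)} = +0.582079+0.107378i

Wigner D-matrix element, Re=0.5821 Im=0.1074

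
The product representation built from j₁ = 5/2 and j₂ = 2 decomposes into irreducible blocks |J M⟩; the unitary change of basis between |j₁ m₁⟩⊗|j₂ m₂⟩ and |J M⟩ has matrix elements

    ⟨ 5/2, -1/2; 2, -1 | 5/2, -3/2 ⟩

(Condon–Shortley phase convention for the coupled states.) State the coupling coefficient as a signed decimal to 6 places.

triangle: 2!·3!·2!/8! = 24/40320
(j±m)!: 2!·3!·1!·3!·1!·4! = 1728
prefactor² = (2J+1)·Δ·N² = 216/35
  k=0: +1/(0!·2!·3!·1!·0!·1!) = 1/12
  k=1: −1/(1!·1!·2!·0!·1!·2!) = -1/4
Σ = -1/6  ⇒  CG² = 216/35·(-1/6)² = 6/35
CG = −√(6/35) = -0.414039

-0.414039  (= −√(6/35))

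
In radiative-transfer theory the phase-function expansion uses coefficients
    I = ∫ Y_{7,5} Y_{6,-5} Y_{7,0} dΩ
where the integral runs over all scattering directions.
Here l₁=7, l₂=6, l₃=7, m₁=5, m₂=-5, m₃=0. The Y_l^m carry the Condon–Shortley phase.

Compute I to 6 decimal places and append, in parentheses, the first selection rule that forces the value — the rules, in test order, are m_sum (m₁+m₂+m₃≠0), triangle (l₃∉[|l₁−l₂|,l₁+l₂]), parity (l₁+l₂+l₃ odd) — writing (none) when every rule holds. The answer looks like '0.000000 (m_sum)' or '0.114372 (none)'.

m-sum 0 ✓  L=20 even ✓  1≤7≤13 ✓
Π(2lᵢ+1) = 15×13×15 = 2925
triangle coeff Δ(7,6,7) = 1/2444321880
Σ_t [0,6]: t=0:+1/2612736000 t=1:−1/20736000 t=2:+1/1658880 t=3:−1/746496 t=4:+1/1658880 t=5:−1/20736000 t=6:+1/2612736000 = -1/4354560
(3j)²=1000/138567 [(7 6 7; 0 0 0)], sign=+1
Σ_t [0,1]: t=0:+1/124416000 t=1:−1/435456000 = 1/174182400
(3j)²=55/4199 [(7 6 7; 5 -5 0)], sign=-1
⇒ 4πI² = 375000/1356277
I = (-1)√(375000/1356277/(4π)) = -0.14833256
No selection rule forces the value: the integral is nonzero (none).

-0.148333 (none)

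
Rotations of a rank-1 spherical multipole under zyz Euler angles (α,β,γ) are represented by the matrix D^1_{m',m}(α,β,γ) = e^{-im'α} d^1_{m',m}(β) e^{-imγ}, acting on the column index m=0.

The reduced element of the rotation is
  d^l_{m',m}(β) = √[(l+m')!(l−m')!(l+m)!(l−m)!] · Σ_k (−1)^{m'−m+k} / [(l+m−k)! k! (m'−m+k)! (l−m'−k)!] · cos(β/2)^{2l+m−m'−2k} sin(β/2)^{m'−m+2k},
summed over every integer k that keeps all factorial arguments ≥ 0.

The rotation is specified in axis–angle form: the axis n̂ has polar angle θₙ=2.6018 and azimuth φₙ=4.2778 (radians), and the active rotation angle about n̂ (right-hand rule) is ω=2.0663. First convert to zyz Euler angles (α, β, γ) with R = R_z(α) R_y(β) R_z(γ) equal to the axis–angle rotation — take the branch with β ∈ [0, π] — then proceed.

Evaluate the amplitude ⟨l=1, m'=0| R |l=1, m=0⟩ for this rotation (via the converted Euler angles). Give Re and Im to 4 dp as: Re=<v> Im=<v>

Re=0.6102 Im=0.0000

Axis–angle → zyz. n̂ = (sinθₙcosφₙ, sinθₙsinφₙ, cosθₙ) = (-0.216396, -0.466182, -0.857815), ω = 2.0663.
R = I cosω + sinω [n̂]ₓ + (1−cosω) n̂n̂ᵀ gives
  R = [-0.406383, +0.903491, -0.136225; -0.605800, -0.154816, +0.780409; +0.684003, +0.399670, +0.610249]
β = atan2(√(R₁₃²+R₂₃²), R₃₃) = 0.914422; α = atan2(R₂₃, R₁₃) mod 2π = 1.743611; γ = atan2(R₃₂, −R₃₁) mod 2π = 2.612789
Split into d^1_{0,0}(β=0.9144) × two z-phases.
c=cos(0.914422/2)=0.897287, s=sin(0.914422/2)=0.441447; N=√[1·1·1·1]=1.000000
Admissible k: 0..1 (factorial args all ≥0)
  k=0: (−1)^0·1.0000/(1)·0.8973^2·0.4414^0 = +0.805124
  k=1: (−1)^1·1.0000/(1)·0.8973^0·0.4414^2 = -0.194876
d^1_{0,0}(0.9144) = +0.805124 -0.194876 = +0.610249
Phases: e^{-i·(0)·1.7436}=+1.000000+0.000000i, e^{-i·(0)·2.6128}=+1.000000+0.000000i ⇒ D=+0.610249+0.000000i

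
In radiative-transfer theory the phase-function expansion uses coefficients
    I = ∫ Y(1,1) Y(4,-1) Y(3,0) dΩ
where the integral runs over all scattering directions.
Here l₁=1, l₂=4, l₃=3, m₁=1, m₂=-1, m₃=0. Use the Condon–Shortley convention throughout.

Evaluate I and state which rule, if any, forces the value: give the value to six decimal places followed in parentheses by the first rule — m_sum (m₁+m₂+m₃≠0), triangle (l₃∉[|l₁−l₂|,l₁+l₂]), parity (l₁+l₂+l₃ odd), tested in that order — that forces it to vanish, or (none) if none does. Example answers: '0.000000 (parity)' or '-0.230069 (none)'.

m-sum 0 ✓  L=8 even ✓  3≤3≤5 ✓
Π(2lᵢ+1) = 3×9×7 = 189
triangle coeff Δ(1,4,3) = 1/252
Σ_t [1,1]: t=1:−1/36 = -1/36
(3j)²=4/63 [(1 4 3; 0 0 0)], sign=+1
Σ_t [0,0]: t=0:+1/72 = 1/72
(3j)²=5/126 [(1 4 3; 1 -1 0)], sign=-1
⇒ 4πI² = 10/21
I = (-1)√(10/21/(4π)) = -0.19466390
No selection rule forces the value: the integral is nonzero (none).

-0.194664 (none)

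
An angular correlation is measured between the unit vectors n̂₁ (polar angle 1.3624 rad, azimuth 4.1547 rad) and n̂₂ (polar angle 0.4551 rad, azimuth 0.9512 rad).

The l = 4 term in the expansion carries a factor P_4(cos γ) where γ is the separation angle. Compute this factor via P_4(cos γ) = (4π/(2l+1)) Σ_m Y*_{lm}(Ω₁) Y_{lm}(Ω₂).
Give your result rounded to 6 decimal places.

0.168216

Expand P_4 via completeness: Σ_{m} conj(Y_{4,m}) at Ω₁ times Y_{4,m} at Ω₂ —
  [-4]  conj(Y_{4,-4})(Ω₁) = -0.24858 - 0.32032j ; Y_{4,-4}(Ω₂) = -0.01302 + 0.01017j ; Δ = 0.00649 + 0.00164j
  [-3]  conj(Y_{4,-3})(Ω₁) = 0.24125 - 0.02476j ; Y_{4,-3}(Ω₂) = -0.09155 - 0.02712j ; Δ = -0.02276 - 0.00428j
  [-2]  conj(Y_{4,-2})(Ω₁) = 0.09864 - 0.20140j ; Y_{4,-2}(Ω₂) = -0.09779 - 0.28402j ; Δ = -0.06685 - 0.00832j
  [-1]  conj(Y_{4,-1})(Ω₁) = 0.13685 + 0.21941j ; Y_{4,-1}(Ω₂) = 0.28717 - 0.40259j ; Δ = 0.12763 + 0.00791j
  [+0]  conj(Y_{4,0})(Ω₁) = 0.18830 + 0.00000j ; Y_{4,0}(Ω₂) = 0.16696 + 0.00000j ; Δ = 0.03144 + 0.00000j
  [+1]  conj(Y_{4,1})(Ω₁) = -0.13685 + 0.21941j ; Y_{4,1}(Ω₂) = -0.28717 - 0.40259j ; Δ = 0.12763 - 0.00791j
  [+2]  conj(Y_{4,2})(Ω₁) = 0.09864 + 0.20140j ; Y_{4,2}(Ω₂) = -0.09779 + 0.28402j ; Δ = -0.06685 + 0.00832j
  [+3]  conj(Y_{4,3})(Ω₁) = -0.24125 - 0.02476j ; Y_{4,3}(Ω₂) = 0.09155 - 0.02712j ; Δ = -0.02276 + 0.00428j
  [+4]  conj(Y_{4,4})(Ω₁) = -0.24858 + 0.32032j ; Y_{4,4}(Ω₂) = -0.01302 - 0.01017j ; Δ = 0.00649 - 0.00164j
Total Σ_m = 0.12048 - 0.00000j. Multiply by 1.396263: 0.16822 - 0.00000j. P_4(cos γ) = 0.168216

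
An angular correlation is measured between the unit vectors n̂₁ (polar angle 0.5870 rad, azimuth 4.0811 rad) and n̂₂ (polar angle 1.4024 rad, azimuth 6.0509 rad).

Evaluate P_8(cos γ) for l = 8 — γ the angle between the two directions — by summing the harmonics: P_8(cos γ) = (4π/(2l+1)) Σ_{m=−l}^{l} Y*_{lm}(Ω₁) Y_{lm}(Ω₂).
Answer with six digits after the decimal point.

0.223061

Expand P_8 via completeness: Σ_{m} conj(Y_{8,m}) at Ω₁ times Y_{8,m} at Ω₂ —
  m=-8: (0.00151 + 0.00431j) × (-0.13040 + 0.44103j) = -0.00210 + 0.00011j  (running Σ = -0.00210 + 0.00011j)
  m=-7: (-0.02627 - 0.00794j) × (-0.01726 + 0.31227j) = 0.00293 - 0.00807j  (running Σ = 0.00084 - 0.00796j)
  m=-6: (0.08154 - 0.06149j) × (-0.03523 - 0.19684j) = -0.01498 - 0.01388j  (running Σ = -0.01414 - 0.02185j)
  m=-5: (0.00388 + 0.26105j) × (-0.13026 - 0.30023j) = 0.07787 - 0.03517j  (running Σ = 0.06373 - 0.05702j)
  m=-4: (-0.36920 - 0.26159j) × (0.06138 + 0.08216j) = -0.00117 - 0.04639j  (running Σ = 0.06256 - 0.10341j)
  m=-3: (0.43568 - 0.14587j) × (0.24745 + 0.20710j) = 0.13802 + 0.05413j  (running Σ = 0.20058 - 0.04927j)
  m=-2: (-0.02387 + 0.07497j) × (-0.05120 - 0.02566j) = 0.00315 - 0.00323j  (running Σ = 0.20372 - 0.05250j)
  m=-1: (0.22993 + 0.31450j) × (-0.30944 - 0.07320j) = -0.04813 - 0.11415j  (running Σ = 0.15559 - 0.16665j)
  m=0: (-0.21561 + 0.00000j) × (0.04373 + 0.00000j) = -0.00943 + 0.00000j  (running Σ = 0.14617 - 0.16665j)
  m=1: (-0.22993 + 0.31450j) × (0.30944 - 0.07320j) = -0.04813 + 0.11415j  (running Σ = 0.09804 - 0.05250j)
  m=2: (-0.02387 - 0.07497j) × (-0.05120 + 0.02566j) = 0.00315 + 0.00323j  (running Σ = 0.10118 - 0.04927j)
  m=3: (-0.43568 - 0.14587j) × (-0.24745 + 0.20710j) = 0.13802 - 0.05413j  (running Σ = 0.23920 - 0.10341j)
  m=4: (-0.36920 + 0.26159j) × (0.06138 - 0.08216j) = -0.00117 + 0.04639j  (running Σ = 0.23803 - 0.05702j)
  m=5: (-0.00388 + 0.26105j) × (0.13026 - 0.30023j) = 0.07787 + 0.03517j  (running Σ = 0.31590 - 0.02185j)
  m=6: (0.08154 + 0.06149j) × (-0.03523 + 0.19684j) = -0.01498 + 0.01388j  (running Σ = 0.30093 - 0.00796j)
  m=7: (0.02627 - 0.00794j) × (0.01726 + 0.31227j) = 0.00293 + 0.00807j  (running Σ = 0.30386 + 0.00011j)
  m=8: (0.00151 - 0.00431j) × (-0.13040 - 0.44103j) = -0.00210 - 0.00011j  (running Σ = 0.30176 + 0.00000j)
Σ over m = 0.30176 + 0.00000j; ×(4π/17) → 0.22306 + 0.00000j. Real part: 0.223061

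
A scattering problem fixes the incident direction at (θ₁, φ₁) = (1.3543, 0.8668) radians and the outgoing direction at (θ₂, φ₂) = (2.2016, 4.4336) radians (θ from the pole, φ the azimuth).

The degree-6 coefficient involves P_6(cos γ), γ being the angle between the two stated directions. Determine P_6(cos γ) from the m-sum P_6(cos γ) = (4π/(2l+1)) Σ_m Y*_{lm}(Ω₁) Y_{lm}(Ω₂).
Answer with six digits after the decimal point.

Term-by-term m-sum for l=6 (normalisation 4π/13 = 0.966644):
  [-6]  conj(Y_{6,-6})(Ω₁) = +0.196722-0.370231i ; Y_{6,-6}(Ω₂) = +0.013634-0.133288i ; Δ = -0.046665-0.031268i
  [-5]  conj(Y_{6,-5})(Ω₁) = -0.118005-0.296833i ; Y_{6,-5}(Ω₂) = +0.333690-0.059637i ; Δ = -0.057079-0.092013i
  [-4]  conj(Y_{6,-4})(Ω₁) = +0.151450+0.051133i ; Y_{6,-4}(Ω₂) = +0.188719+0.385116i ; Δ = +0.008889+0.067976i
  [-3]  conj(Y_{6,-3})(Ω₁) = +0.278465-0.167372i ; Y_{6,-3}(Ω₂) = -0.124105+0.112058i ; Δ = -0.015804+0.051976i
  [-2]  conj(Y_{6,-2})(Ω₁) = -0.012069+0.073479i ; Y_{6,-2}(Ω₂) = +0.228581+0.142539i ; Δ = -0.013232+0.015076i
  [-1]  conj(Y_{6,-1})(Ω₁) = +0.206207+0.242841i ; Y_{6,-1}(Ω₂) = -0.077896+0.272130i ; Δ = -0.082147+0.037199i
  [+0]  conj(Y_{6,0})(Ω₁) = -0.051045-0.000000i ; Y_{6,0}(Ω₂) = +0.199091+0.000000i ; Δ = -0.010163-0.000000i
  [+1]  conj(Y_{6,1})(Ω₁) = -0.206207+0.242841i ; Y_{6,1}(Ω₂) = +0.077896+0.272130i ; Δ = -0.082147-0.037199i
  [+2]  conj(Y_{6,2})(Ω₁) = -0.012069-0.073479i ; Y_{6,2}(Ω₂) = +0.228581-0.142539i ; Δ = -0.013232-0.015076i
  [+3]  conj(Y_{6,3})(Ω₁) = -0.278465-0.167372i ; Y_{6,3}(Ω₂) = +0.124105+0.112058i ; Δ = -0.015804-0.051976i
  [+4]  conj(Y_{6,4})(Ω₁) = +0.151450-0.051133i ; Y_{6,4}(Ω₂) = +0.188719-0.385116i ; Δ = +0.008889-0.067976i
  [+5]  conj(Y_{6,5})(Ω₁) = +0.118005-0.296833i ; Y_{6,5}(Ω₂) = -0.333690-0.059637i ; Δ = -0.057079+0.092013i
  [+6]  conj(Y_{6,6})(Ω₁) = +0.196722+0.370231i ; Y_{6,6}(Ω₂) = +0.013634+0.133288i ; Δ = -0.046665+0.031268i
Total Σ_m = -0.422239+0.000000i. Multiply by 0.966644: -0.408154+0.000000i. P_6(cos γ) = -0.408154

-0.408154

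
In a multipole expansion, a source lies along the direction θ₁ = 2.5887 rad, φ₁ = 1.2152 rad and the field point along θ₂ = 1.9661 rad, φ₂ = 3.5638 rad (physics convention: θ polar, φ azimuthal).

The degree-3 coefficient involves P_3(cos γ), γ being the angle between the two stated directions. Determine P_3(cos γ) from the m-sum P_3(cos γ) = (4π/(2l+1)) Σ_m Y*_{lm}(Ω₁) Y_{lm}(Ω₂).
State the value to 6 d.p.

0.018556

Addition theorem: P_3(cos γ) = (4π/7) Σ_m Y*_{lm}(Ω₁) Y_{lm}(Ω₂), m = −3…3:
  term(m=-3) = +0.014328-0.013689i   from Y*(Ω₁)=-0.052912-0.029182i, Y(Ω₂)=-0.098222+0.312893i
  term(m=-2) = -0.001221+0.080388i   from Y*(Ω₁)=+0.181710-0.156562i, Y(Ω₂)=-0.222625+0.250585i
  term(m=-1) = +0.024070+0.024439i   from Y*(Ω₁)=+0.154873+0.417016i, Y(Ω₂)=+0.070338-0.031598i
  term(m=+0) = -0.064017-0.000000i   from Y*(Ω₁)=-0.197241-0.000000i, Y(Ω₂)=+0.324565+0.000000i
  term(m=+1) = +0.024070-0.024439i   from Y*(Ω₁)=-0.154873+0.417016i, Y(Ω₂)=-0.070338-0.031598i
  term(m=+2) = -0.001221-0.080388i   from Y*(Ω₁)=+0.181710+0.156562i, Y(Ω₂)=-0.222625-0.250585i
  term(m=+3) = +0.014328+0.013689i   from Y*(Ω₁)=+0.052912-0.029182i, Y(Ω₂)=+0.098222+0.312893i
Total Σ_m = +0.010337-0.000000i. Multiply by 1.795196: +0.018556-0.000000i. P_3(cos γ) = 0.018556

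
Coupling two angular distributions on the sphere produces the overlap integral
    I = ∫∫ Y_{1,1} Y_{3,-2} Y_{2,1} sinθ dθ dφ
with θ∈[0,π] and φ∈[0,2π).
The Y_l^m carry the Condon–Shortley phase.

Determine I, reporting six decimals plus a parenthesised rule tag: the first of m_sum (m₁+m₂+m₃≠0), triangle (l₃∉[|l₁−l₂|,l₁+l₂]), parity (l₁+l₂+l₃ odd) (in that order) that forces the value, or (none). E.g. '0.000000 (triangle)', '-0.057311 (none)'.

Checks pass: Σm=0; 6 even; l₃=2∈[2,4].
(2·1+1)(2·3+1)(2·2+1) = 105
Δ: 2! 0! 4! / 7! → 1/105
sum: t=1:−1/4 = -1/4
3j²(1 3 2; 0 0 0) = Δ·Π!·Σ² = 3/35  (sign -1)
sum: t=0:+1/12 = 1/12
3j²(1 3 2; 1 -2 1) = Δ·Π!·Σ² = 2/21  (sign -1)
combine: 4πI² = 105·3/35·2/21 = 6/7
take √, sign +1: I = 0.26116903
No selection rule forces the value: the integral is nonzero (none).

0.261169 (none)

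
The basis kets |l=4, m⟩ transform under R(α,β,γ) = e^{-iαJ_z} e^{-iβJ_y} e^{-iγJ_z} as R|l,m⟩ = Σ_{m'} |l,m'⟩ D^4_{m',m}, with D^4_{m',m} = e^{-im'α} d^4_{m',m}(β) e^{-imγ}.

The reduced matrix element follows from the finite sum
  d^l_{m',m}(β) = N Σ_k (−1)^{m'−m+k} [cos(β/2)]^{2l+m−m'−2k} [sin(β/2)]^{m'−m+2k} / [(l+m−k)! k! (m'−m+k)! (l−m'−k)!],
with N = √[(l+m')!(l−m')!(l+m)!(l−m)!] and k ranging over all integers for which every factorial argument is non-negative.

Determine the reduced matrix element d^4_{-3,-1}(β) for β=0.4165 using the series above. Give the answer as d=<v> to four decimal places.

d=0.2755

d^4_{-3,-1}(β=0.4165) via the finite sum:
Half-angle: c=0.978394, s=0.206748. N=√(1·5040·6·120)=1904.940944
The bounds max(0,m−m')=2 and min(l+m,l−m')=3 give 2 terms
  k=2: (−1)^0·1904.9409/(240)·0.9784^6·0.2067^2 = +0.297602
  k=3: (−1)^1·1904.9409/(144)·0.9784^4·0.2067^4 = -0.022148
d^4_{-3,-1}(0.4165) = +0.297602 -0.022148 = +0.275454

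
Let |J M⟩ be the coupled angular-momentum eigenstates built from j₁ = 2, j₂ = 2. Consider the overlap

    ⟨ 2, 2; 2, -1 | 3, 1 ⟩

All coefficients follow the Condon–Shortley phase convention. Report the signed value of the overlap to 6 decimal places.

+0.547723  (= +√(3/10))

j₁+j₂−J=1  J+j₁−j₂=3  J−j₁+j₂=3  j₁+j₂+J+1=8
(j₁±m₁, j₂±m₂, J±M) = (4,0,1,3,4,2)
P² = 216/5
sum k=0..0:
  [0] +1/12 = 1/12
S = 1/12
C² = P²·S² = 3/10 ; C = +0.547723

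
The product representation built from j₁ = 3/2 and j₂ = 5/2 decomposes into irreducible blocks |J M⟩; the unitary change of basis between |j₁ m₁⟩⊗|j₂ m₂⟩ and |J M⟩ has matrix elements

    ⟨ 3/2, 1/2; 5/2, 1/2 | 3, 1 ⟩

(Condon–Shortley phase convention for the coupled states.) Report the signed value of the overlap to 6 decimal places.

√[7·1!2!4!/8! · 2!1!3!2!4!2!] = √(48/5)
  +(−1)^0/∏(0,1,1,3,1,1)! = 1/6  (running 1/6)
  +(−1)^1/∏(1,0,0,2,2,2)! = -1/8  (running 1/24)
⟨..|..⟩ = √(48/5)·(1/24) = +0.129099

+√(1/60) ≈ +0.129099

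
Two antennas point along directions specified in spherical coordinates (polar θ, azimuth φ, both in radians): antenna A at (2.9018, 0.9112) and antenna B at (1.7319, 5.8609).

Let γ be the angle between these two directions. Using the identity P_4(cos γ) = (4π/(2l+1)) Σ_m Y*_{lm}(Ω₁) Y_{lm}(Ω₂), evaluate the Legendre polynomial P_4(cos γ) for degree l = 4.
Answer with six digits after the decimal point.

0.216819

Expand P_4 via completeness: Σ_{m} conj(Y_{4,m}) at Ω₁ times Y_{4,m} at Ω₂ —
  [-4]  conj(Y_{4,-4})(Ω₁) = -0.00123 - 0.00068j ; Y_{4,-4}(Ω₂) = -0.04960 + 0.41711j ; Δ = 0.00034 - 0.00048j
  [-3]  conj(Y_{4,-3})(Ω₁) = 0.01495 - 0.00646j ; Y_{4,-3}(Ω₂) = -0.05779 - 0.18423j ; Δ = -0.00205 - 0.00238j
  [-2]  conj(Y_{4,-2})(Ω₁) = -0.02633 + 0.10244j ; Y_{4,-2}(Ω₂) = -0.17744 - 0.19979j ; Δ = 0.02514 - 0.01292j
  [-1]  conj(Y_{4,-1})(Ω₁) = -0.24112 - 0.31094j ; Y_{4,-1}(Ω₂) = 0.19267 + 0.08657j ; Δ = -0.01954 - 0.08078j
  [+0]  conj(Y_{4,0})(Ω₁) = 0.61938 + 0.00000j ; Y_{4,0}(Ω₂) = 0.23815 + 0.00000j ; Δ = 0.14751 + 0.00000j
  [+1]  conj(Y_{4,1})(Ω₁) = 0.24112 - 0.31094j ; Y_{4,1}(Ω₂) = -0.19267 + 0.08657j ; Δ = -0.01954 + 0.08078j
  [+2]  conj(Y_{4,2})(Ω₁) = -0.02633 - 0.10244j ; Y_{4,2}(Ω₂) = -0.17744 + 0.19979j ; Δ = 0.02514 + 0.01292j
  [+3]  conj(Y_{4,3})(Ω₁) = -0.01495 - 0.00646j ; Y_{4,3}(Ω₂) = 0.05779 - 0.18423j ; Δ = -0.00205 + 0.00238j
  [+4]  conj(Y_{4,4})(Ω₁) = -0.00123 + 0.00068j ; Y_{4,4}(Ω₂) = -0.04960 - 0.41711j ; Δ = 0.00034 + 0.00048j
Accumulated sum 0.15528 + 0.00000j; after 4π/(2l+1) scaling, 0.21682 + 0.00000j ⇒ P_4 = 0.216819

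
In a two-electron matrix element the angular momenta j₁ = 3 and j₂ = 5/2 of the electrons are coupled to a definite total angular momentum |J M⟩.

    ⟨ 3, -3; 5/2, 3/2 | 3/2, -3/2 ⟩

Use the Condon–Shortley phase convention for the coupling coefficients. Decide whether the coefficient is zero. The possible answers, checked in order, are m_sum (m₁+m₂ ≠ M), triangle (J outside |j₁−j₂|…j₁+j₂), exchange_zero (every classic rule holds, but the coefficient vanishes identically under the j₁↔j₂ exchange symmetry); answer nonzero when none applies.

nonzero

m-sum: m₁+m₂ = -3+3/2 = -3/2, M = -3/2  ✓
triangle: |j₁−j₂| = 1/2 ≤ J = 3/2 ≤ j₁+j₂ = 11/2  ✓
exchange: j₁≠j₂ or m₁≠m₂ — the exchange symmetry imposes no constraint here
value check: CG = +√(3/14) = +0.462910 ≠ 0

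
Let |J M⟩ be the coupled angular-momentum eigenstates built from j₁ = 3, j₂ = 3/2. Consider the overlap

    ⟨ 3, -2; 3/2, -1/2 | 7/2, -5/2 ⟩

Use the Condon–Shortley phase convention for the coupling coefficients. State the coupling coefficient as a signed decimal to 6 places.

j₁+j₂−J=1  J+j₁−j₂=5  J−j₁+j₂=2  j₁+j₂+J+1=9
(j₁±m₁, j₂±m₂, J±M) = (1,5,1,2,1,6)
P² = 6400/7
sum k=0..1:
  [0] +1/120 = 1/120
  [1] −1/48 = -1/48
S = -1/80
C² = P²·S² = 1/7 ; C = -0.377964

−√(1/7) ≈ -0.377964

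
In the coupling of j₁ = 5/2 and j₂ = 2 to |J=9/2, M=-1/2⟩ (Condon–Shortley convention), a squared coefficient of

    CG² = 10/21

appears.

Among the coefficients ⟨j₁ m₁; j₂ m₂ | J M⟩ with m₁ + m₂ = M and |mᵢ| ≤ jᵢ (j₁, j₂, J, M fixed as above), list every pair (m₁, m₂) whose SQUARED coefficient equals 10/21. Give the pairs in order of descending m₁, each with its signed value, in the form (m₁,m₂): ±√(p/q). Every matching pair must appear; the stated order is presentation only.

(-1/2,0): +√(10/21)

Admissible pairs with m₁+m₂ = M = -1/2: (-5/2,2), (-3/2,1), (-1/2,0), (1/2,-1), (3/2,-2)
  (m₁,m₂)=(3/2,-2): CG² = 5/126, CG = +√(5/126)
  (m₁,m₂)=(1/2,-1): CG² = 20/63, CG = +√(20/63)
  (m₁,m₂)=(-1/2,0): CG² = 10/21, CG = +√(10/21)   ← matches the target
  (m₁,m₂)=(-3/2,1): CG² = 10/63, CG = +√(10/63)
  (m₁,m₂)=(-5/2,2): CG² = 1/126, CG = +√(1/126)
Pairs with CG² = 10/21: (-1/2,0): +√(10/21)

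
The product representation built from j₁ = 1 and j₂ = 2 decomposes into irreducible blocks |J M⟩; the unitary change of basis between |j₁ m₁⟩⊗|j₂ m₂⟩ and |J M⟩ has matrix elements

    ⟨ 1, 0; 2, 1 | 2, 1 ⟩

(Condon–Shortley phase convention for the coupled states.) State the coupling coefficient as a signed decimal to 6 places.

-0.408248  (= −√(1/6))

j₁+j₂−J=1  J+j₁−j₂=1  J−j₁+j₂=3  j₁+j₂+J+1=6
(j₁±m₁, j₂±m₂, J±M) = (1,1,3,1,3,1)
P² = 3/2
sum k=0..1:
  [0] +1/6 = 1/6
  [1] −1/2 = -1/2
S = -1/3
C² = P²·S² = 1/6 ; C = -0.408248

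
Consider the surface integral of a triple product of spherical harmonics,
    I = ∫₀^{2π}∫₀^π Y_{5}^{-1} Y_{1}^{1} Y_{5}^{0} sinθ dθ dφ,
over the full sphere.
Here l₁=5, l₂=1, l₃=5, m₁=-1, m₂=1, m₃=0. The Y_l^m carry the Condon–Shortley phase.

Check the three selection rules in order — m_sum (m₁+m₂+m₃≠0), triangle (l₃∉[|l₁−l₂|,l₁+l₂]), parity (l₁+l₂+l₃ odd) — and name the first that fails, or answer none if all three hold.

m₁+m₂+m₃ = -1 + 1 + 0 = 0  ✓
triangle: |5−1|=4 ≤ l₃=5 ≤ 5+1=6  ✓
parity: l₁+l₂+l₃ = 11 is odd  ✗

parity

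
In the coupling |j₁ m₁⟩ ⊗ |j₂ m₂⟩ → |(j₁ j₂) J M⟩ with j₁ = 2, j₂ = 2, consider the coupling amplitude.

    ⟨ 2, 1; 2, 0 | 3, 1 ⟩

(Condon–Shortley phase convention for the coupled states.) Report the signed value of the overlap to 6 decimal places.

+√(1/5) ≈ +0.447214

j₁+j₂−J=1  J+j₁−j₂=3  J−j₁+j₂=3  j₁+j₂+J+1=8
(j₁±m₁, j₂±m₂, J±M) = (3,1,2,2,4,2)
P² = 36/5
sum k=0..1:
  [0] +1/4 = 1/4
  [1] −1/12 = -1/12
S = 1/6
C² = P²·S² = 1/5 ; C = +0.447214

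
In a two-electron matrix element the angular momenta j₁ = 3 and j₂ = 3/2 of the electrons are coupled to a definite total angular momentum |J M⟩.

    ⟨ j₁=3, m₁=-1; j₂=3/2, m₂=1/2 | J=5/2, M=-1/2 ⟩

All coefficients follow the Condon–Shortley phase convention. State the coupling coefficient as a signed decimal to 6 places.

triangle: 2!*4!*1!/8! = 48/40320
(j±m)!: 2!*4!*2!*1!*2!*3! = 1152
prefactor² = (2J+1)*Δ*N² = 288/35
  k=1: −1/(1!*1!*3!*1!*1!*0!) = -1/6
  k=2: +1/(2!*0!*2!*0!*2!*1!) = 1/8
Σ = -1/24  ⇒  CG² = 288/35*(-1/24)² = 1/70
CG = −√(1/70) = -0.119523

−√(1/70) ≈ -0.119523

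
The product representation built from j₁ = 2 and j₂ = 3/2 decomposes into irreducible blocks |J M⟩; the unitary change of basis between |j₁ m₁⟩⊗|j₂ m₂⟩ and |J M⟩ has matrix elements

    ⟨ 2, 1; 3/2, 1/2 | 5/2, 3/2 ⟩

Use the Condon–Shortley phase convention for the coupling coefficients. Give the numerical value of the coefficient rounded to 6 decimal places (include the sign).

triangle: 1!×3!×2!/7! = 12/5040
(j±m)!: 3!×1!×2!×1!×4!×1! = 288
prefactor² = (2J+1)×Δ×N² = 144/35
  k=0: +1/(0!×1!×1!×2!×2!×0!) = 1/4
  k=1: −1/(1!×0!×0!×1!×3!×1!) = -1/6
Σ = 1/12  ⇒  CG² = 144/35×(1/12)² = 1/35
CG = +√(1/35) = +0.169031

+√(1/35) = +0.169031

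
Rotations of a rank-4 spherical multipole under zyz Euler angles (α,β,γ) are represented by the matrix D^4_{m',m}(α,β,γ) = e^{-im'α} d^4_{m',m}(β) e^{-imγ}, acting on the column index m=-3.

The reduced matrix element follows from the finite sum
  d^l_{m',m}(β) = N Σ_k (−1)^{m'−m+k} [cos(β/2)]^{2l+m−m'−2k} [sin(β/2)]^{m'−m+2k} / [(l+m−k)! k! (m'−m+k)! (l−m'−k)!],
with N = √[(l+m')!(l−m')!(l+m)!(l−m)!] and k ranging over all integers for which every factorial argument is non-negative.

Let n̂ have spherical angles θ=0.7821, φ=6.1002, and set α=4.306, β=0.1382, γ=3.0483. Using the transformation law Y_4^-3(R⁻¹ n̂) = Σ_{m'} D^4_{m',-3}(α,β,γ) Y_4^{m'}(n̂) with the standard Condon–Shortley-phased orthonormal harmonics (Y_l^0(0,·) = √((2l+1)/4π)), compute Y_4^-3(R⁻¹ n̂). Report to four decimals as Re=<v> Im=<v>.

Re=-0.3254 Im=-0.0779

Need the full column D^4_{m',-3} for m'=−4..4 at α=4.3060, β=0.1382, γ=3.0483.
cos(β/2)=0.997614, sin(β/2)=0.069045
d^4_{-4,-3}: single k=1 term ⇒ +0.192050;  D = +0.063074+0.181397i
d^4_{-3,-3}: k∈[0..1] ⇒ +0.981067 -0.032896 = +0.948172;  D = -0.945732-0.067974i
d^4_{-2,-3}: k∈[0..1] ⇒ -0.254058 +0.003651 = -0.250407;  D = -0.115220+0.222324i
d^4_{-1,-3}: k∈[0..1] ⇒ +0.037300 -0.000298 = +0.037002;  D = +0.023447+0.028626i
d^4_{0,-3}: k∈[0..1] ⇒ -0.003848 +0.000018 = -0.003830;  D = +0.003681-0.001058i
d^4_{1,-3}: k∈[0..1] ⇒ +0.000298 -0.000001 = +0.000297;  D = +0.000037-0.000295i
d^4_{2,-3}: k∈[0..1] ⇒ -0.000017 +0.000000 = -0.000017;  D = -0.000015-0.000009i
d^4_{3,-3}: k∈[0..1] ⇒ +0.000001 -0.000000 = +0.000001;  D = -0.000001+0.000000i
d^4_{4,-3}: single k=0 term ⇒ -0.000000;  D = +0.000000+0.000000i
Y_4^{m'}(θ=0.7821,φ=6.1002) and Σ D·Y over m':
  (+0.0631+0.1814i)·(+0.0812+0.0730i)  (-0.9457-0.0680i)·(+0.2652+0.1622i)  (-0.1152+0.2223i)·(+0.3915+0.1500i)  (+0.0234+0.0286i)·(+0.1217+0.0225i)  (+0.0037-0.0011i)·(-0.3420+0.0000i)  (+0.0000-0.0003i)·(-0.1217+0.0225i)  (-0.0000-0.0000i)·(+0.3915-0.1500i)  (-0.0000+0.0000i)·(-0.2652+0.1622i)  (+0.0000+0.0000i)·(+0.0812-0.0730i)
Y_4^-3(R⁻¹ n̂) = -0.325386-0.077932i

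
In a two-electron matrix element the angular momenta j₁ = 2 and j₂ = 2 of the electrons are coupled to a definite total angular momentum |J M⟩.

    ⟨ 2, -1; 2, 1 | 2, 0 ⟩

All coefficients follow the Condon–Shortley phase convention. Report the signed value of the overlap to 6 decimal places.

+√(1/14) ≈ +0.267261

j₁+j₂−J=2  J+j₁−j₂=2  J−j₁+j₂=2  j₁+j₂+J+1=7
(j₁±m₁, j₂±m₂, J±M) = (1,3,3,1,2,2)
P² = 8/7
sum k=1..2:
  [1] −1/4 = -1/4
  [2] +1/2 = 1/2
S = 1/4
C² = P²·S² = 1/14 ; C = +0.267261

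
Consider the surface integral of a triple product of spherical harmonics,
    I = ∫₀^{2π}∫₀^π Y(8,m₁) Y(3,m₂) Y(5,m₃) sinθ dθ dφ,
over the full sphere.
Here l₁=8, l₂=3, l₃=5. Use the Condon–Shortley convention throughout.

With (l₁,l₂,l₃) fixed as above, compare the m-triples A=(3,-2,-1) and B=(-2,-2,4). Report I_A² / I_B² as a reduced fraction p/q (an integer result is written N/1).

Shared (l₁,l₂,l₃)=(8,3,5): N and (l;000)² cancel in I_A²/I_B².
A: Δ = 6!·10!·0!/17! = 1/136136; Racah Σ t=1..1: t=1:−1/2073600 = -1/2073600; ⇒ 3j(8 3 5; 3 -2 -1)² = 15/884, sgn -1
B: Δ = 6!·10!·0!/17! = 1/136136; Racah Σ t=1..1: t=1:−1/43545600 = -1/43545600; ⇒ 3j(8 3 5; -2 -2 4)² = 15/34034, sgn +1
I_A²/I_B² = (15/884)/(15/34034) = 77/2

77/2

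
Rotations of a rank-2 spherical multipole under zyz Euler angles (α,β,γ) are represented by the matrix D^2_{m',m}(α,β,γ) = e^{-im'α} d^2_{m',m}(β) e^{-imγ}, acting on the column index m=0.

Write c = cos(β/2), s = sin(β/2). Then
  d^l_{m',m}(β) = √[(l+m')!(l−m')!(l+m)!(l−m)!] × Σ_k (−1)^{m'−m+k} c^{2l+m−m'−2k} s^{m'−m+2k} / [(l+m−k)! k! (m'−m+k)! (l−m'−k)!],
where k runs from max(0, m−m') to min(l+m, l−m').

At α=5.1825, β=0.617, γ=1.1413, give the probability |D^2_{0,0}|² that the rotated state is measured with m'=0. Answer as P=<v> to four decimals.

Split into d^2_{0,0}(β=0.6170) × two z-phases.
c=cos(0.617000/2)=0.952790, s=sin(0.617000/2)=0.303630; N=√[2·2·2·2]=4.000000
The bounds max(0,m−m')=0 and min(l+m,l−m')=2 give 3 terms
  k=0: (−1)^0·4.0000/(4)·0.9528^4·0.3036^0 = +0.824117
  k=1: (−1)^1·4.0000/(1)·0.9528^2·0.3036^2 = -0.334767
  k=2: (−1)^2·4.0000/(4)·0.9528^0·0.3036^4 = +0.008499
d^2_{0,0}(0.6170) = +0.824117 -0.334767 +0.008499 = +0.497849
|D^2_{0,0}|² = |d^2_{0,0}(β)|² = (+0.497849)² = 0.247853 (the z-rotation phases have unit modulus)

P=0.2479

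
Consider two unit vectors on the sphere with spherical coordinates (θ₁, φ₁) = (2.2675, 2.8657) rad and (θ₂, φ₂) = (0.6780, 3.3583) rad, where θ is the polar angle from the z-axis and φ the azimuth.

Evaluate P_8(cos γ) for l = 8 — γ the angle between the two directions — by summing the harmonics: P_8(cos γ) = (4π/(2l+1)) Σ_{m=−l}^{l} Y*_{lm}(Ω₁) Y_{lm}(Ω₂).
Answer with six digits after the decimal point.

Term-by-term m-sum for l=8 (normalisation 4π/17 = 0.739198):
  m=-8: (-0.036672, -0.049632) × (-0.002002, -0.012185) = (-0.000531, 0.000546)  (running Σ = (-0.000531, 0.000546))
  m=-7: (-0.072841, -0.193253) × (-0.003301, 0.061244) = (0.012076, -0.003823)  (running Σ = (0.011545, -0.003277))
  m=-6: (-0.033496, -0.395181) × (0.049614, -0.178885) = (-0.072354, -0.013615)  (running Σ = (-0.060809, -0.016892))
  m=-5: (0.083649, -0.431841) × (-0.175565, 0.331335) = (0.128398, 0.103532)  (running Σ = (0.067589, 0.086641))
  m=-4: (0.069331, -0.137431) × (0.309924, -0.365006) = (-0.028676, -0.067899)  (running Σ = (0.038913, 0.018741))
  m=-3: (-0.187066, 0.203592) × (-0.210924, 0.160386) = (0.006803, -0.072945)  (running Σ = (0.045716, -0.054204))
  m=-2: (-0.270474, 0.166494) × (-0.193809, 0.089687) = (0.037488, -0.056526)  (running Σ = (0.083204, -0.110730))
  m=-1: (0.136075, -0.038524) × (0.375086, -0.082581) = (0.047858, -0.025687)  (running Σ = (0.131063, -0.136417))
  m=0: (0.341057, -0.000000) × (0.098164, 0.000000) = (0.033480, 0.000000)  (running Σ = (0.164542, -0.136417))
  m=1: (-0.136075, -0.038524) × (-0.375086, -0.082581) = (0.047858, 0.025687)  (running Σ = (0.212401, -0.110730))
  m=2: (-0.270474, -0.166494) × (-0.193809, -0.089687) = (0.037488, 0.056526)  (running Σ = (0.249889, -0.054204))
  m=3: (0.187066, 0.203592) × (0.210924, 0.160386) = (0.006803, 0.072945)  (running Σ = (0.256692, 0.018741))
  m=4: (0.069331, 0.137431) × (0.309924, 0.365006) = (-0.028676, 0.067899)  (running Σ = (0.228016, 0.086641))
  m=5: (-0.083649, -0.431841) × (0.175565, 0.331335) = (0.128398, -0.103532)  (running Σ = (0.356414, -0.016892))
  m=6: (-0.033496, 0.395181) × (0.049614, 0.178885) = (-0.072354, 0.013615)  (running Σ = (0.284060, -0.003277))
  m=7: (0.072841, -0.193253) × (0.003301, 0.061244) = (0.012076, 0.003823)  (running Σ = (0.296136, 0.000546))
  m=8: (-0.036672, 0.049632) × (-0.002002, 0.012185) = (-0.000531, -0.000546)  (running Σ = (0.295605, 0.000000))
Total Σ_m = (0.295605, 0.000000). Multiply by 0.739198: (0.218511, 0.000000). P_8(cos γ) = 0.218511

0.218511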